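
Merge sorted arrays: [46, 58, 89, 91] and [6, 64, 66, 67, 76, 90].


Take 6 from B
Take 46 from A
Take 58 from A
Take 64 from B
Take 66 from B
Take 67 from B
Take 76 from B
Take 89 from A
Take 90 from B

Merged: [6, 46, 58, 64, 66, 67, 76, 89, 90, 91]


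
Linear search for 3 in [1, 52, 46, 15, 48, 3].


i=0: 1!=3
i=1: 52!=3
i=2: 46!=3
i=3: 15!=3
i=4: 48!=3
i=5: 3==3 found!

Found at 5, 6 comps


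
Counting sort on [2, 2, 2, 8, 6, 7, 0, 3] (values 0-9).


Input: [2, 2, 2, 8, 6, 7, 0, 3]
Counts: [1, 0, 3, 1, 0, 0, 1, 1, 1, 0]

Sorted: [0, 2, 2, 2, 3, 6, 7, 8]


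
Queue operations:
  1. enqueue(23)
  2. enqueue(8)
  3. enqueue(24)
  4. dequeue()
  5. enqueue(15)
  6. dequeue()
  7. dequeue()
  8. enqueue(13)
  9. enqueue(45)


enqueue(23) -> [23]
enqueue(8) -> [23, 8]
enqueue(24) -> [23, 8, 24]
dequeue()->23, [8, 24]
enqueue(15) -> [8, 24, 15]
dequeue()->8, [24, 15]
dequeue()->24, [15]
enqueue(13) -> [15, 13]
enqueue(45) -> [15, 13, 45]

Final queue: [15, 13, 45]


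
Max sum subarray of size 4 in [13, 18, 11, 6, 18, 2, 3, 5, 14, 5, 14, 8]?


[0:4]: 48
[1:5]: 53
[2:6]: 37
[3:7]: 29
[4:8]: 28
[5:9]: 24
[6:10]: 27
[7:11]: 38
[8:12]: 41

Max: 53 at [1:5]


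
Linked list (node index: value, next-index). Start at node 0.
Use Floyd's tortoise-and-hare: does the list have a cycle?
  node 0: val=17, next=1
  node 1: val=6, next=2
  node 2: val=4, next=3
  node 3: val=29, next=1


Floyd's tortoise (slow, +1) and hare (fast, +2):
  init: slow=0, fast=0
  step 1: slow=1, fast=2
  step 2: slow=2, fast=1
  step 3: slow=3, fast=3
  slow == fast at node 3: cycle detected

Cycle: yes


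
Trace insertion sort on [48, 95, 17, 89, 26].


Initial: [48, 95, 17, 89, 26]
Insert 95: [48, 95, 17, 89, 26]
Insert 17: [17, 48, 95, 89, 26]
Insert 89: [17, 48, 89, 95, 26]
Insert 26: [17, 26, 48, 89, 95]

Sorted: [17, 26, 48, 89, 95]


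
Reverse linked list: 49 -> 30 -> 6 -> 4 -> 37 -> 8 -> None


Step 1: curr=49, set curr.next=prev(None) | reversed so far: 49
Step 2: curr=30, set curr.next=prev(49) | reversed so far: 30 -> 49
Step 3: curr=6, set curr.next=prev(30) | reversed so far: 6 -> 30 -> 49
Step 4: curr=4, set curr.next=prev(6) | reversed so far: 4 -> 6 -> 30 -> 49
Step 5: curr=37, set curr.next=prev(4) | reversed so far: 37 -> 4 -> 6 -> 30 -> 49
Step 6: curr=8, set curr.next=prev(37) | reversed so far: 8 -> 37 -> 4 -> 6 -> 30 -> 49

8 -> 37 -> 4 -> 6 -> 30 -> 49 -> None


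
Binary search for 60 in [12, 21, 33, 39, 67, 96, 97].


Step 1: lo=0, hi=6, mid=3, val=39
Step 2: lo=4, hi=6, mid=5, val=96
Step 3: lo=4, hi=4, mid=4, val=67

Not found


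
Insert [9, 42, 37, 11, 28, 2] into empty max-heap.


Insert 9: [9]
Insert 42: [42, 9]
Insert 37: [42, 9, 37]
Insert 11: [42, 11, 37, 9]
Insert 28: [42, 28, 37, 9, 11]
Insert 2: [42, 28, 37, 9, 11, 2]

Final heap: [42, 28, 37, 9, 11, 2]


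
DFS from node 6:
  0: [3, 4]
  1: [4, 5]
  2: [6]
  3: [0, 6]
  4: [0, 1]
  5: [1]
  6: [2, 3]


Visit 6, push [3, 2]
Visit 2, push []
Visit 3, push [0]
Visit 0, push [4]
Visit 4, push [1]
Visit 1, push [5]
Visit 5, push []

DFS order: [6, 2, 3, 0, 4, 1, 5]


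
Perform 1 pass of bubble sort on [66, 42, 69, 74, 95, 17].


Initial: [66, 42, 69, 74, 95, 17]
Pass 1: [42, 66, 69, 74, 17, 95] (2 swaps)

After 1 pass: [42, 66, 69, 74, 17, 95]


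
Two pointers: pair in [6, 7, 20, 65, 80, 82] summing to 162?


lo=0(6)+hi=5(82)=88
lo=1(7)+hi=5(82)=89
lo=2(20)+hi=5(82)=102
lo=3(65)+hi=5(82)=147
lo=4(80)+hi=5(82)=162

Yes: 80+82=162


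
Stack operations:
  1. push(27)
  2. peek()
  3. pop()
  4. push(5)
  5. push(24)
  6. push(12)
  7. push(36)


push(27) -> [27]
peek()->27
pop()->27, []
push(5) -> [5]
push(24) -> [5, 24]
push(12) -> [5, 24, 12]
push(36) -> [5, 24, 12, 36]

Final stack: [5, 24, 12, 36]


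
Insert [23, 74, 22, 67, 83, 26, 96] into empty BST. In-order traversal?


Insert 23: root
Insert 74: R from 23
Insert 22: L from 23
Insert 67: R from 23 -> L from 74
Insert 83: R from 23 -> R from 74
Insert 26: R from 23 -> L from 74 -> L from 67
Insert 96: R from 23 -> R from 74 -> R from 83

In-order: [22, 23, 26, 67, 74, 83, 96]


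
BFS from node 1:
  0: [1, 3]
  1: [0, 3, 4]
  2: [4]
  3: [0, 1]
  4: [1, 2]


Visit 1, enqueue [0, 3, 4]
Visit 0, enqueue []
Visit 3, enqueue []
Visit 4, enqueue [2]
Visit 2, enqueue []

BFS order: [1, 0, 3, 4, 2]


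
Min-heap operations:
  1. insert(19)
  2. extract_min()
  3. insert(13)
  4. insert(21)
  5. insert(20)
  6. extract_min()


insert(19) -> [19]
extract_min()->19, []
insert(13) -> [13]
insert(21) -> [13, 21]
insert(20) -> [13, 21, 20]
extract_min()->13, [20, 21]

Final heap: [20, 21]


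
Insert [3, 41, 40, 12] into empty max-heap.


Insert 3: [3]
Insert 41: [41, 3]
Insert 40: [41, 3, 40]
Insert 12: [41, 12, 40, 3]

Final heap: [41, 12, 40, 3]


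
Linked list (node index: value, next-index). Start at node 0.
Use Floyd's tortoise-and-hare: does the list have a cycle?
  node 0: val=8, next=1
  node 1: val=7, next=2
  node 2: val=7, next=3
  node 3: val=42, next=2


Floyd's tortoise (slow, +1) and hare (fast, +2):
  init: slow=0, fast=0
  step 1: slow=1, fast=2
  step 2: slow=2, fast=2
  slow == fast at node 2: cycle detected

Cycle: yes


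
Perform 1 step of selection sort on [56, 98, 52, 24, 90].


Initial: [56, 98, 52, 24, 90]
Step 1: min=24 at 3
  Swap: [24, 98, 52, 56, 90]

After 1 step: [24, 98, 52, 56, 90]


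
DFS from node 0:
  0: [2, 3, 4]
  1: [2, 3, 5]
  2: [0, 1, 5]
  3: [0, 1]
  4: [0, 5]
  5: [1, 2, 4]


Visit 0, push [4, 3, 2]
Visit 2, push [5, 1]
Visit 1, push [5, 3]
Visit 3, push []
Visit 5, push [4]
Visit 4, push []

DFS order: [0, 2, 1, 3, 5, 4]


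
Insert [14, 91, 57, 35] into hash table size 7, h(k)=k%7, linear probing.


Insert 14: h=0 -> slot 0
Insert 91: h=0, 1 probes -> slot 1
Insert 57: h=1, 1 probes -> slot 2
Insert 35: h=0, 3 probes -> slot 3

Table: [14, 91, 57, 35, None, None, None]


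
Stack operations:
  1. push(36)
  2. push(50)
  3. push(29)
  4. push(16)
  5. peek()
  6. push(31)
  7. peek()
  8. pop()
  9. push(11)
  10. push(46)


push(36) -> [36]
push(50) -> [36, 50]
push(29) -> [36, 50, 29]
push(16) -> [36, 50, 29, 16]
peek()->16
push(31) -> [36, 50, 29, 16, 31]
peek()->31
pop()->31, [36, 50, 29, 16]
push(11) -> [36, 50, 29, 16, 11]
push(46) -> [36, 50, 29, 16, 11, 46]

Final stack: [36, 50, 29, 16, 11, 46]


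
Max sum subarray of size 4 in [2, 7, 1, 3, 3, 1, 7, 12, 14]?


[0:4]: 13
[1:5]: 14
[2:6]: 8
[3:7]: 14
[4:8]: 23
[5:9]: 34

Max: 34 at [5:9]


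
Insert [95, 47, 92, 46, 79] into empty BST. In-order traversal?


Insert 95: root
Insert 47: L from 95
Insert 92: L from 95 -> R from 47
Insert 46: L from 95 -> L from 47
Insert 79: L from 95 -> R from 47 -> L from 92

In-order: [46, 47, 79, 92, 95]


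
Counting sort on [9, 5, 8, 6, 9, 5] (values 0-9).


Input: [9, 5, 8, 6, 9, 5]
Counts: [0, 0, 0, 0, 0, 2, 1, 0, 1, 2]

Sorted: [5, 5, 6, 8, 9, 9]


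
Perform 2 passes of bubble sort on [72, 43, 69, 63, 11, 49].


Initial: [72, 43, 69, 63, 11, 49]
Pass 1: [43, 69, 63, 11, 49, 72] (5 swaps)
Pass 2: [43, 63, 11, 49, 69, 72] (3 swaps)

After 2 passes: [43, 63, 11, 49, 69, 72]


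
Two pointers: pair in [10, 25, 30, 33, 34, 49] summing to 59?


lo=0(10)+hi=5(49)=59

Yes: 10+49=59


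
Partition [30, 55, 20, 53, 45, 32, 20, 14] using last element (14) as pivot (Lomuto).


Pivot: 14
Place pivot at 0: [14, 55, 20, 53, 45, 32, 20, 30]

Partitioned: [14, 55, 20, 53, 45, 32, 20, 30]


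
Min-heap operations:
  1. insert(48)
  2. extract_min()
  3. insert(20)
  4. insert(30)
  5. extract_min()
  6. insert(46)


insert(48) -> [48]
extract_min()->48, []
insert(20) -> [20]
insert(30) -> [20, 30]
extract_min()->20, [30]
insert(46) -> [30, 46]

Final heap: [30, 46]


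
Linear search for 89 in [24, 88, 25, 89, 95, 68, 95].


i=0: 24!=89
i=1: 88!=89
i=2: 25!=89
i=3: 89==89 found!

Found at 3, 4 comps


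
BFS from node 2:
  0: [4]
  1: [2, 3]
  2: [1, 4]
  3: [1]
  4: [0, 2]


Visit 2, enqueue [1, 4]
Visit 1, enqueue [3]
Visit 4, enqueue [0]
Visit 3, enqueue []
Visit 0, enqueue []

BFS order: [2, 1, 4, 3, 0]


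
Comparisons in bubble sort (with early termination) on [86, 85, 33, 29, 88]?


Algorithm: bubble sort (with early termination)
Input: [86, 85, 33, 29, 88]
Sorted: [29, 33, 85, 86, 88]

10


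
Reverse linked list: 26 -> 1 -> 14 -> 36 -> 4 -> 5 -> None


Step 1: curr=26, set curr.next=prev(None) | reversed so far: 26
Step 2: curr=1, set curr.next=prev(26) | reversed so far: 1 -> 26
Step 3: curr=14, set curr.next=prev(1) | reversed so far: 14 -> 1 -> 26
Step 4: curr=36, set curr.next=prev(14) | reversed so far: 36 -> 14 -> 1 -> 26
Step 5: curr=4, set curr.next=prev(36) | reversed so far: 4 -> 36 -> 14 -> 1 -> 26
Step 6: curr=5, set curr.next=prev(4) | reversed so far: 5 -> 4 -> 36 -> 14 -> 1 -> 26

5 -> 4 -> 36 -> 14 -> 1 -> 26 -> None


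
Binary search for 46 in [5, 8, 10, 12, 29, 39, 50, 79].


Step 1: lo=0, hi=7, mid=3, val=12
Step 2: lo=4, hi=7, mid=5, val=39
Step 3: lo=6, hi=7, mid=6, val=50

Not found


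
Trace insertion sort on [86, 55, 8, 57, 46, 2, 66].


Initial: [86, 55, 8, 57, 46, 2, 66]
Insert 55: [55, 86, 8, 57, 46, 2, 66]
Insert 8: [8, 55, 86, 57, 46, 2, 66]
Insert 57: [8, 55, 57, 86, 46, 2, 66]
Insert 46: [8, 46, 55, 57, 86, 2, 66]
Insert 2: [2, 8, 46, 55, 57, 86, 66]
Insert 66: [2, 8, 46, 55, 57, 66, 86]

Sorted: [2, 8, 46, 55, 57, 66, 86]


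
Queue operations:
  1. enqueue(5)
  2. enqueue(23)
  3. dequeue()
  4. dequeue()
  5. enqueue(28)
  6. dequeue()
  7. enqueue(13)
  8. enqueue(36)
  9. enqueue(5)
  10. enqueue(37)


enqueue(5) -> [5]
enqueue(23) -> [5, 23]
dequeue()->5, [23]
dequeue()->23, []
enqueue(28) -> [28]
dequeue()->28, []
enqueue(13) -> [13]
enqueue(36) -> [13, 36]
enqueue(5) -> [13, 36, 5]
enqueue(37) -> [13, 36, 5, 37]

Final queue: [13, 36, 5, 37]


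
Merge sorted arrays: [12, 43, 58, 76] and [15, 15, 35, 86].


Take 12 from A
Take 15 from B
Take 15 from B
Take 35 from B
Take 43 from A
Take 58 from A
Take 76 from A

Merged: [12, 15, 15, 35, 43, 58, 76, 86]


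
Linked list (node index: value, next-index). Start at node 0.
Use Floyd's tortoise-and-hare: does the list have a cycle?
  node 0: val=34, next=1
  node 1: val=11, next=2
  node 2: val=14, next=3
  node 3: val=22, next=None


Floyd's tortoise (slow, +1) and hare (fast, +2):
  init: slow=0, fast=0
  step 1: slow=1, fast=2
  step 2: fast 2->3->None, no cycle

Cycle: no


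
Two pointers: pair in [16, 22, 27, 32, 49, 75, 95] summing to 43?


lo=0(16)+hi=6(95)=111
lo=0(16)+hi=5(75)=91
lo=0(16)+hi=4(49)=65
lo=0(16)+hi=3(32)=48
lo=0(16)+hi=2(27)=43

Yes: 16+27=43


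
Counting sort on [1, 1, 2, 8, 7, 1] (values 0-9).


Input: [1, 1, 2, 8, 7, 1]
Counts: [0, 3, 1, 0, 0, 0, 0, 1, 1, 0]

Sorted: [1, 1, 1, 2, 7, 8]


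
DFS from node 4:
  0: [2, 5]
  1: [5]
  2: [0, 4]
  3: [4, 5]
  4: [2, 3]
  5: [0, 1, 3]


Visit 4, push [3, 2]
Visit 2, push [0]
Visit 0, push [5]
Visit 5, push [3, 1]
Visit 1, push []
Visit 3, push []

DFS order: [4, 2, 0, 5, 1, 3]


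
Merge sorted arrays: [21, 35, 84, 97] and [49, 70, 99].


Take 21 from A
Take 35 from A
Take 49 from B
Take 70 from B
Take 84 from A
Take 97 from A

Merged: [21, 35, 49, 70, 84, 97, 99]


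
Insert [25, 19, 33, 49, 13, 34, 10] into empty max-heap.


Insert 25: [25]
Insert 19: [25, 19]
Insert 33: [33, 19, 25]
Insert 49: [49, 33, 25, 19]
Insert 13: [49, 33, 25, 19, 13]
Insert 34: [49, 33, 34, 19, 13, 25]
Insert 10: [49, 33, 34, 19, 13, 25, 10]

Final heap: [49, 33, 34, 19, 13, 25, 10]


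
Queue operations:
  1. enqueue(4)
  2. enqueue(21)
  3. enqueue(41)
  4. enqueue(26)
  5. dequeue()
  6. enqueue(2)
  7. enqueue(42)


enqueue(4) -> [4]
enqueue(21) -> [4, 21]
enqueue(41) -> [4, 21, 41]
enqueue(26) -> [4, 21, 41, 26]
dequeue()->4, [21, 41, 26]
enqueue(2) -> [21, 41, 26, 2]
enqueue(42) -> [21, 41, 26, 2, 42]

Final queue: [21, 41, 26, 2, 42]


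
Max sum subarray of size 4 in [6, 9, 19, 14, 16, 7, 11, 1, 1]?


[0:4]: 48
[1:5]: 58
[2:6]: 56
[3:7]: 48
[4:8]: 35
[5:9]: 20

Max: 58 at [1:5]


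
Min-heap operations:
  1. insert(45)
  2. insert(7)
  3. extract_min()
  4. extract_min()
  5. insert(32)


insert(45) -> [45]
insert(7) -> [7, 45]
extract_min()->7, [45]
extract_min()->45, []
insert(32) -> [32]

Final heap: [32]


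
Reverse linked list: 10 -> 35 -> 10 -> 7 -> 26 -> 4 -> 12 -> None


Step 1: curr=10, set curr.next=prev(None) | reversed so far: 10
Step 2: curr=35, set curr.next=prev(10) | reversed so far: 35 -> 10
Step 3: curr=10, set curr.next=prev(35) | reversed so far: 10 -> 35 -> 10
Step 4: curr=7, set curr.next=prev(10) | reversed so far: 7 -> 10 -> 35 -> 10
Step 5: curr=26, set curr.next=prev(7) | reversed so far: 26 -> 7 -> 10 -> 35 -> 10
Step 6: curr=4, set curr.next=prev(26) | reversed so far: 4 -> 26 -> 7 -> 10 -> 35 -> 10
Step 7: curr=12, set curr.next=prev(4) | reversed so far: 12 -> 4 -> 26 -> 7 -> 10 -> 35 -> 10

12 -> 4 -> 26 -> 7 -> 10 -> 35 -> 10 -> None


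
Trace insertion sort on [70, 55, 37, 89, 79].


Initial: [70, 55, 37, 89, 79]
Insert 55: [55, 70, 37, 89, 79]
Insert 37: [37, 55, 70, 89, 79]
Insert 89: [37, 55, 70, 89, 79]
Insert 79: [37, 55, 70, 79, 89]

Sorted: [37, 55, 70, 79, 89]


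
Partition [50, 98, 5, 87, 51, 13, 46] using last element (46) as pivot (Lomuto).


Pivot: 46
  5 <= 46: swap -> [5, 98, 50, 87, 51, 13, 46]
  13 <= 46: swap -> [5, 13, 50, 87, 51, 98, 46]
Place pivot at 2: [5, 13, 46, 87, 51, 98, 50]

Partitioned: [5, 13, 46, 87, 51, 98, 50]


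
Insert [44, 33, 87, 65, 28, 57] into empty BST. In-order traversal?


Insert 44: root
Insert 33: L from 44
Insert 87: R from 44
Insert 65: R from 44 -> L from 87
Insert 28: L from 44 -> L from 33
Insert 57: R from 44 -> L from 87 -> L from 65

In-order: [28, 33, 44, 57, 65, 87]


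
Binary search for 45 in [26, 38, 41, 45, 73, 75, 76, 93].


Step 1: lo=0, hi=7, mid=3, val=45

Found at index 3


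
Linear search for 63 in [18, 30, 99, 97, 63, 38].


i=0: 18!=63
i=1: 30!=63
i=2: 99!=63
i=3: 97!=63
i=4: 63==63 found!

Found at 4, 5 comps


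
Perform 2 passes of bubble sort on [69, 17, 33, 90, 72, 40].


Initial: [69, 17, 33, 90, 72, 40]
Pass 1: [17, 33, 69, 72, 40, 90] (4 swaps)
Pass 2: [17, 33, 69, 40, 72, 90] (1 swaps)

After 2 passes: [17, 33, 69, 40, 72, 90]


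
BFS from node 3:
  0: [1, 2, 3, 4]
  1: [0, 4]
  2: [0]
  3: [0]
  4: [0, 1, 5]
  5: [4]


Visit 3, enqueue [0]
Visit 0, enqueue [1, 2, 4]
Visit 1, enqueue []
Visit 2, enqueue []
Visit 4, enqueue [5]
Visit 5, enqueue []

BFS order: [3, 0, 1, 2, 4, 5]


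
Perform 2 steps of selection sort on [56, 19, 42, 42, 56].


Initial: [56, 19, 42, 42, 56]
Step 1: min=19 at 1
  Swap: [19, 56, 42, 42, 56]
Step 2: min=42 at 2
  Swap: [19, 42, 56, 42, 56]

After 2 steps: [19, 42, 56, 42, 56]


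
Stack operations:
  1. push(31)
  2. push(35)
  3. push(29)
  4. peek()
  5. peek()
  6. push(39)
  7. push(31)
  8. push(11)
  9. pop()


push(31) -> [31]
push(35) -> [31, 35]
push(29) -> [31, 35, 29]
peek()->29
peek()->29
push(39) -> [31, 35, 29, 39]
push(31) -> [31, 35, 29, 39, 31]
push(11) -> [31, 35, 29, 39, 31, 11]
pop()->11, [31, 35, 29, 39, 31]

Final stack: [31, 35, 29, 39, 31]


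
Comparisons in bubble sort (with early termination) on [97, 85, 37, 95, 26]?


Algorithm: bubble sort (with early termination)
Input: [97, 85, 37, 95, 26]
Sorted: [26, 37, 85, 95, 97]

10


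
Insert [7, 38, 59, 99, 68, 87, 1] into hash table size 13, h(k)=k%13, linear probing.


Insert 7: h=7 -> slot 7
Insert 38: h=12 -> slot 12
Insert 59: h=7, 1 probes -> slot 8
Insert 99: h=8, 1 probes -> slot 9
Insert 68: h=3 -> slot 3
Insert 87: h=9, 1 probes -> slot 10
Insert 1: h=1 -> slot 1

Table: [None, 1, None, 68, None, None, None, 7, 59, 99, 87, None, 38]


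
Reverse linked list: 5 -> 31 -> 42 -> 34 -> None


Step 1: curr=5, set curr.next=prev(None) | reversed so far: 5
Step 2: curr=31, set curr.next=prev(5) | reversed so far: 31 -> 5
Step 3: curr=42, set curr.next=prev(31) | reversed so far: 42 -> 31 -> 5
Step 4: curr=34, set curr.next=prev(42) | reversed so far: 34 -> 42 -> 31 -> 5

34 -> 42 -> 31 -> 5 -> None


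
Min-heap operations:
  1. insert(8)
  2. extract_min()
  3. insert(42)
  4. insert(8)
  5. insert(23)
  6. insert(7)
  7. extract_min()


insert(8) -> [8]
extract_min()->8, []
insert(42) -> [42]
insert(8) -> [8, 42]
insert(23) -> [8, 42, 23]
insert(7) -> [7, 8, 23, 42]
extract_min()->7, [8, 42, 23]

Final heap: [8, 42, 23]


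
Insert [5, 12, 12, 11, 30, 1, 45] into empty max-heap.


Insert 5: [5]
Insert 12: [12, 5]
Insert 12: [12, 5, 12]
Insert 11: [12, 11, 12, 5]
Insert 30: [30, 12, 12, 5, 11]
Insert 1: [30, 12, 12, 5, 11, 1]
Insert 45: [45, 12, 30, 5, 11, 1, 12]

Final heap: [45, 12, 30, 5, 11, 1, 12]


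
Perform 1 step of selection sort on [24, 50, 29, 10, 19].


Initial: [24, 50, 29, 10, 19]
Step 1: min=10 at 3
  Swap: [10, 50, 29, 24, 19]

After 1 step: [10, 50, 29, 24, 19]


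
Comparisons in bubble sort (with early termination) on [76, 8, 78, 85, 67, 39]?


Algorithm: bubble sort (with early termination)
Input: [76, 8, 78, 85, 67, 39]
Sorted: [8, 39, 67, 76, 78, 85]

15


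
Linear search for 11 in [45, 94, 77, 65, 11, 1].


i=0: 45!=11
i=1: 94!=11
i=2: 77!=11
i=3: 65!=11
i=4: 11==11 found!

Found at 4, 5 comps


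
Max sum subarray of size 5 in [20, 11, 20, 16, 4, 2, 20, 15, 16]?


[0:5]: 71
[1:6]: 53
[2:7]: 62
[3:8]: 57
[4:9]: 57

Max: 71 at [0:5]


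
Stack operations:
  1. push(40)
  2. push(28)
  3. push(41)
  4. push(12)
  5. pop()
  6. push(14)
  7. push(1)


push(40) -> [40]
push(28) -> [40, 28]
push(41) -> [40, 28, 41]
push(12) -> [40, 28, 41, 12]
pop()->12, [40, 28, 41]
push(14) -> [40, 28, 41, 14]
push(1) -> [40, 28, 41, 14, 1]

Final stack: [40, 28, 41, 14, 1]


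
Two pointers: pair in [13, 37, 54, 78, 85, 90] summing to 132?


lo=0(13)+hi=5(90)=103
lo=1(37)+hi=5(90)=127
lo=2(54)+hi=5(90)=144
lo=2(54)+hi=4(85)=139
lo=2(54)+hi=3(78)=132

Yes: 54+78=132


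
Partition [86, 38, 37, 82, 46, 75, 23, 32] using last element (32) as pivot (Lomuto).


Pivot: 32
  23 <= 32: swap -> [23, 38, 37, 82, 46, 75, 86, 32]
Place pivot at 1: [23, 32, 37, 82, 46, 75, 86, 38]

Partitioned: [23, 32, 37, 82, 46, 75, 86, 38]


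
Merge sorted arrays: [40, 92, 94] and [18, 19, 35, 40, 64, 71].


Take 18 from B
Take 19 from B
Take 35 from B
Take 40 from A
Take 40 from B
Take 64 from B
Take 71 from B

Merged: [18, 19, 35, 40, 40, 64, 71, 92, 94]


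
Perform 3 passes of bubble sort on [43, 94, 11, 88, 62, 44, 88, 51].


Initial: [43, 94, 11, 88, 62, 44, 88, 51]
Pass 1: [43, 11, 88, 62, 44, 88, 51, 94] (6 swaps)
Pass 2: [11, 43, 62, 44, 88, 51, 88, 94] (4 swaps)
Pass 3: [11, 43, 44, 62, 51, 88, 88, 94] (2 swaps)

After 3 passes: [11, 43, 44, 62, 51, 88, 88, 94]


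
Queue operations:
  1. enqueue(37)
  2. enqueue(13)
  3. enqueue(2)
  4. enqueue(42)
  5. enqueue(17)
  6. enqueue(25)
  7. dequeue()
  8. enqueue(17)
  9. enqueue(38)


enqueue(37) -> [37]
enqueue(13) -> [37, 13]
enqueue(2) -> [37, 13, 2]
enqueue(42) -> [37, 13, 2, 42]
enqueue(17) -> [37, 13, 2, 42, 17]
enqueue(25) -> [37, 13, 2, 42, 17, 25]
dequeue()->37, [13, 2, 42, 17, 25]
enqueue(17) -> [13, 2, 42, 17, 25, 17]
enqueue(38) -> [13, 2, 42, 17, 25, 17, 38]

Final queue: [13, 2, 42, 17, 25, 17, 38]


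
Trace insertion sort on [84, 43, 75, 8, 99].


Initial: [84, 43, 75, 8, 99]
Insert 43: [43, 84, 75, 8, 99]
Insert 75: [43, 75, 84, 8, 99]
Insert 8: [8, 43, 75, 84, 99]
Insert 99: [8, 43, 75, 84, 99]

Sorted: [8, 43, 75, 84, 99]


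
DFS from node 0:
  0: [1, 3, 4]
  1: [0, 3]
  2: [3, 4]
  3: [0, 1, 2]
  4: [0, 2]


Visit 0, push [4, 3, 1]
Visit 1, push [3]
Visit 3, push [2]
Visit 2, push [4]
Visit 4, push []

DFS order: [0, 1, 3, 2, 4]


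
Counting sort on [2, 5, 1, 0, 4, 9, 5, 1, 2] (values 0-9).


Input: [2, 5, 1, 0, 4, 9, 5, 1, 2]
Counts: [1, 2, 2, 0, 1, 2, 0, 0, 0, 1]

Sorted: [0, 1, 1, 2, 2, 4, 5, 5, 9]


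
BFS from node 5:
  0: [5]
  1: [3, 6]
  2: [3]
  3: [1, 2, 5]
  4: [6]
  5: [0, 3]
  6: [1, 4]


Visit 5, enqueue [0, 3]
Visit 0, enqueue []
Visit 3, enqueue [1, 2]
Visit 1, enqueue [6]
Visit 2, enqueue []
Visit 6, enqueue [4]
Visit 4, enqueue []

BFS order: [5, 0, 3, 1, 2, 6, 4]


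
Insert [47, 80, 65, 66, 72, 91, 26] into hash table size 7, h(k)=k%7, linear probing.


Insert 47: h=5 -> slot 5
Insert 80: h=3 -> slot 3
Insert 65: h=2 -> slot 2
Insert 66: h=3, 1 probes -> slot 4
Insert 72: h=2, 4 probes -> slot 6
Insert 91: h=0 -> slot 0
Insert 26: h=5, 3 probes -> slot 1

Table: [91, 26, 65, 80, 66, 47, 72]


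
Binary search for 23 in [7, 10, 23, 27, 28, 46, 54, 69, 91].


Step 1: lo=0, hi=8, mid=4, val=28
Step 2: lo=0, hi=3, mid=1, val=10
Step 3: lo=2, hi=3, mid=2, val=23

Found at index 2


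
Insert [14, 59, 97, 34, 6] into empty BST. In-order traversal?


Insert 14: root
Insert 59: R from 14
Insert 97: R from 14 -> R from 59
Insert 34: R from 14 -> L from 59
Insert 6: L from 14

In-order: [6, 14, 34, 59, 97]


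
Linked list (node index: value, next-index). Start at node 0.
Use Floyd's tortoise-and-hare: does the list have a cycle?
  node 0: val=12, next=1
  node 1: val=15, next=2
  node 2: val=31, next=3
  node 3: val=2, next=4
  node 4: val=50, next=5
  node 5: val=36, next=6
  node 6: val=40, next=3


Floyd's tortoise (slow, +1) and hare (fast, +2):
  init: slow=0, fast=0
  step 1: slow=1, fast=2
  step 2: slow=2, fast=4
  step 3: slow=3, fast=6
  step 4: slow=4, fast=4
  slow == fast at node 4: cycle detected

Cycle: yes


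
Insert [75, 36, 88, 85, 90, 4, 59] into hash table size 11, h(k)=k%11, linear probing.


Insert 75: h=9 -> slot 9
Insert 36: h=3 -> slot 3
Insert 88: h=0 -> slot 0
Insert 85: h=8 -> slot 8
Insert 90: h=2 -> slot 2
Insert 4: h=4 -> slot 4
Insert 59: h=4, 1 probes -> slot 5

Table: [88, None, 90, 36, 4, 59, None, None, 85, 75, None]


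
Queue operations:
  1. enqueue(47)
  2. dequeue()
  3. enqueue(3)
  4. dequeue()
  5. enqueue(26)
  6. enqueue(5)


enqueue(47) -> [47]
dequeue()->47, []
enqueue(3) -> [3]
dequeue()->3, []
enqueue(26) -> [26]
enqueue(5) -> [26, 5]

Final queue: [26, 5]


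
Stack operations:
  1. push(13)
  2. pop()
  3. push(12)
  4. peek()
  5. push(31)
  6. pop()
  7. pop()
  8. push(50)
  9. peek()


push(13) -> [13]
pop()->13, []
push(12) -> [12]
peek()->12
push(31) -> [12, 31]
pop()->31, [12]
pop()->12, []
push(50) -> [50]
peek()->50

Final stack: [50]


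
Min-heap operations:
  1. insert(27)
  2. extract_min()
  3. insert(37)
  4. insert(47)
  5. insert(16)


insert(27) -> [27]
extract_min()->27, []
insert(37) -> [37]
insert(47) -> [37, 47]
insert(16) -> [16, 47, 37]

Final heap: [16, 47, 37]


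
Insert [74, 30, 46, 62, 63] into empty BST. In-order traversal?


Insert 74: root
Insert 30: L from 74
Insert 46: L from 74 -> R from 30
Insert 62: L from 74 -> R from 30 -> R from 46
Insert 63: L from 74 -> R from 30 -> R from 46 -> R from 62

In-order: [30, 46, 62, 63, 74]


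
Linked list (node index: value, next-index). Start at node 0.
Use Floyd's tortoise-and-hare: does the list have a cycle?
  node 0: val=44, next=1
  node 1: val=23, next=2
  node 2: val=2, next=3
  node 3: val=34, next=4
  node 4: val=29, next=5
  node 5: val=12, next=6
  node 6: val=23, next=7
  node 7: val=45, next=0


Floyd's tortoise (slow, +1) and hare (fast, +2):
  init: slow=0, fast=0
  step 1: slow=1, fast=2
  step 2: slow=2, fast=4
  step 3: slow=3, fast=6
  step 4: slow=4, fast=0
  step 5: slow=5, fast=2
  step 6: slow=6, fast=4
  step 7: slow=7, fast=6
  step 8: slow=0, fast=0
  slow == fast at node 0: cycle detected

Cycle: yes


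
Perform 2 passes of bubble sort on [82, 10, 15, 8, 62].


Initial: [82, 10, 15, 8, 62]
Pass 1: [10, 15, 8, 62, 82] (4 swaps)
Pass 2: [10, 8, 15, 62, 82] (1 swaps)

After 2 passes: [10, 8, 15, 62, 82]


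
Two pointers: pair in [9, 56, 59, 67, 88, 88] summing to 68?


lo=0(9)+hi=5(88)=97
lo=0(9)+hi=4(88)=97
lo=0(9)+hi=3(67)=76
lo=0(9)+hi=2(59)=68

Yes: 9+59=68


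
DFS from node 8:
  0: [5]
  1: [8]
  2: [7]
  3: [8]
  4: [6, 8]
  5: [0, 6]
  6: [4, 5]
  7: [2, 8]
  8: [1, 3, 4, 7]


Visit 8, push [7, 4, 3, 1]
Visit 1, push []
Visit 3, push []
Visit 4, push [6]
Visit 6, push [5]
Visit 5, push [0]
Visit 0, push []
Visit 7, push [2]
Visit 2, push []

DFS order: [8, 1, 3, 4, 6, 5, 0, 7, 2]


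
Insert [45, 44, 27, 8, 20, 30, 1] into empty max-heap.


Insert 45: [45]
Insert 44: [45, 44]
Insert 27: [45, 44, 27]
Insert 8: [45, 44, 27, 8]
Insert 20: [45, 44, 27, 8, 20]
Insert 30: [45, 44, 30, 8, 20, 27]
Insert 1: [45, 44, 30, 8, 20, 27, 1]

Final heap: [45, 44, 30, 8, 20, 27, 1]


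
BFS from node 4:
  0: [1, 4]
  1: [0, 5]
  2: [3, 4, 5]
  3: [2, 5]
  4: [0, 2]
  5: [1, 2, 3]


Visit 4, enqueue [0, 2]
Visit 0, enqueue [1]
Visit 2, enqueue [3, 5]
Visit 1, enqueue []
Visit 3, enqueue []
Visit 5, enqueue []

BFS order: [4, 0, 2, 1, 3, 5]


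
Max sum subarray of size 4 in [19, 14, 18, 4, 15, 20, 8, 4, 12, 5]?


[0:4]: 55
[1:5]: 51
[2:6]: 57
[3:7]: 47
[4:8]: 47
[5:9]: 44
[6:10]: 29

Max: 57 at [2:6]


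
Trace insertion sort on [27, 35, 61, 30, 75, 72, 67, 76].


Initial: [27, 35, 61, 30, 75, 72, 67, 76]
Insert 35: [27, 35, 61, 30, 75, 72, 67, 76]
Insert 61: [27, 35, 61, 30, 75, 72, 67, 76]
Insert 30: [27, 30, 35, 61, 75, 72, 67, 76]
Insert 75: [27, 30, 35, 61, 75, 72, 67, 76]
Insert 72: [27, 30, 35, 61, 72, 75, 67, 76]
Insert 67: [27, 30, 35, 61, 67, 72, 75, 76]
Insert 76: [27, 30, 35, 61, 67, 72, 75, 76]

Sorted: [27, 30, 35, 61, 67, 72, 75, 76]


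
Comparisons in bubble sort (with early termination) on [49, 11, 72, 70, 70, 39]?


Algorithm: bubble sort (with early termination)
Input: [49, 11, 72, 70, 70, 39]
Sorted: [11, 39, 49, 70, 70, 72]

15


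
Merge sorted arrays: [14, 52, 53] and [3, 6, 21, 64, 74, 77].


Take 3 from B
Take 6 from B
Take 14 from A
Take 21 from B
Take 52 from A
Take 53 from A

Merged: [3, 6, 14, 21, 52, 53, 64, 74, 77]


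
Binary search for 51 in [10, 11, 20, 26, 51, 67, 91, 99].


Step 1: lo=0, hi=7, mid=3, val=26
Step 2: lo=4, hi=7, mid=5, val=67
Step 3: lo=4, hi=4, mid=4, val=51

Found at index 4


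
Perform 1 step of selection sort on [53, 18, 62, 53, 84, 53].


Initial: [53, 18, 62, 53, 84, 53]
Step 1: min=18 at 1
  Swap: [18, 53, 62, 53, 84, 53]

After 1 step: [18, 53, 62, 53, 84, 53]


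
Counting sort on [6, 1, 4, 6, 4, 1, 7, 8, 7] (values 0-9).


Input: [6, 1, 4, 6, 4, 1, 7, 8, 7]
Counts: [0, 2, 0, 0, 2, 0, 2, 2, 1, 0]

Sorted: [1, 1, 4, 4, 6, 6, 7, 7, 8]


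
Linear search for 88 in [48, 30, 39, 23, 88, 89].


i=0: 48!=88
i=1: 30!=88
i=2: 39!=88
i=3: 23!=88
i=4: 88==88 found!

Found at 4, 5 comps


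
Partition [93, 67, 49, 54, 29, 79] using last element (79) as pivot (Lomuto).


Pivot: 79
  67 <= 79: swap -> [67, 93, 49, 54, 29, 79]
  49 <= 79: swap -> [67, 49, 93, 54, 29, 79]
  54 <= 79: swap -> [67, 49, 54, 93, 29, 79]
  29 <= 79: swap -> [67, 49, 54, 29, 93, 79]
Place pivot at 4: [67, 49, 54, 29, 79, 93]

Partitioned: [67, 49, 54, 29, 79, 93]


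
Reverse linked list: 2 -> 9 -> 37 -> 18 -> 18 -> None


Step 1: curr=2, set curr.next=prev(None) | reversed so far: 2
Step 2: curr=9, set curr.next=prev(2) | reversed so far: 9 -> 2
Step 3: curr=37, set curr.next=prev(9) | reversed so far: 37 -> 9 -> 2
Step 4: curr=18, set curr.next=prev(37) | reversed so far: 18 -> 37 -> 9 -> 2
Step 5: curr=18, set curr.next=prev(18) | reversed so far: 18 -> 18 -> 37 -> 9 -> 2

18 -> 18 -> 37 -> 9 -> 2 -> None


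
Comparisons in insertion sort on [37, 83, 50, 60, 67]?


Algorithm: insertion sort
Input: [37, 83, 50, 60, 67]
Sorted: [37, 50, 60, 67, 83]

7


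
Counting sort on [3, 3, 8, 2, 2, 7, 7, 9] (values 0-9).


Input: [3, 3, 8, 2, 2, 7, 7, 9]
Counts: [0, 0, 2, 2, 0, 0, 0, 2, 1, 1]

Sorted: [2, 2, 3, 3, 7, 7, 8, 9]


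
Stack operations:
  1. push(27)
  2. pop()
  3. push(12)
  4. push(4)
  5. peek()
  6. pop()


push(27) -> [27]
pop()->27, []
push(12) -> [12]
push(4) -> [12, 4]
peek()->4
pop()->4, [12]

Final stack: [12]


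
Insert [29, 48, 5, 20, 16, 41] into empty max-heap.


Insert 29: [29]
Insert 48: [48, 29]
Insert 5: [48, 29, 5]
Insert 20: [48, 29, 5, 20]
Insert 16: [48, 29, 5, 20, 16]
Insert 41: [48, 29, 41, 20, 16, 5]

Final heap: [48, 29, 41, 20, 16, 5]


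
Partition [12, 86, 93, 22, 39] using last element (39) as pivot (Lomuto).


Pivot: 39
  12 <= 39: advance i (no swap)
  22 <= 39: swap -> [12, 22, 93, 86, 39]
Place pivot at 2: [12, 22, 39, 86, 93]

Partitioned: [12, 22, 39, 86, 93]


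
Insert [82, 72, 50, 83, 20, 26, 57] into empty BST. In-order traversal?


Insert 82: root
Insert 72: L from 82
Insert 50: L from 82 -> L from 72
Insert 83: R from 82
Insert 20: L from 82 -> L from 72 -> L from 50
Insert 26: L from 82 -> L from 72 -> L from 50 -> R from 20
Insert 57: L from 82 -> L from 72 -> R from 50

In-order: [20, 26, 50, 57, 72, 82, 83]


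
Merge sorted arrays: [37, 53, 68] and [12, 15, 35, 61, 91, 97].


Take 12 from B
Take 15 from B
Take 35 from B
Take 37 from A
Take 53 from A
Take 61 from B
Take 68 from A

Merged: [12, 15, 35, 37, 53, 61, 68, 91, 97]


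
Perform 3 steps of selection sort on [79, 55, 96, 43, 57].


Initial: [79, 55, 96, 43, 57]
Step 1: min=43 at 3
  Swap: [43, 55, 96, 79, 57]
Step 2: min=55 at 1
  Swap: [43, 55, 96, 79, 57]
Step 3: min=57 at 4
  Swap: [43, 55, 57, 79, 96]

After 3 steps: [43, 55, 57, 79, 96]


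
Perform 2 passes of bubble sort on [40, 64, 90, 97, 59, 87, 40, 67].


Initial: [40, 64, 90, 97, 59, 87, 40, 67]
Pass 1: [40, 64, 90, 59, 87, 40, 67, 97] (4 swaps)
Pass 2: [40, 64, 59, 87, 40, 67, 90, 97] (4 swaps)

After 2 passes: [40, 64, 59, 87, 40, 67, 90, 97]


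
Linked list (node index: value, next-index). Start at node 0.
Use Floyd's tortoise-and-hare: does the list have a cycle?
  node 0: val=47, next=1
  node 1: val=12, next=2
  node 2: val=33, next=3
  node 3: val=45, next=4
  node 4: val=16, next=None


Floyd's tortoise (slow, +1) and hare (fast, +2):
  init: slow=0, fast=0
  step 1: slow=1, fast=2
  step 2: slow=2, fast=4
  step 3: fast -> None, no cycle

Cycle: no


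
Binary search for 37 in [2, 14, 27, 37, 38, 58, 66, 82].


Step 1: lo=0, hi=7, mid=3, val=37

Found at index 3


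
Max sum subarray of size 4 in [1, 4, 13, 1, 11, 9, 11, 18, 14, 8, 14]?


[0:4]: 19
[1:5]: 29
[2:6]: 34
[3:7]: 32
[4:8]: 49
[5:9]: 52
[6:10]: 51
[7:11]: 54

Max: 54 at [7:11]


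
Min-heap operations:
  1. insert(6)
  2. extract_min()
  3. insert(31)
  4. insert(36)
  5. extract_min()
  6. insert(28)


insert(6) -> [6]
extract_min()->6, []
insert(31) -> [31]
insert(36) -> [31, 36]
extract_min()->31, [36]
insert(28) -> [28, 36]

Final heap: [28, 36]


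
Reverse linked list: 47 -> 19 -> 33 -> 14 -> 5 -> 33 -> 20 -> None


Step 1: curr=47, set curr.next=prev(None) | reversed so far: 47
Step 2: curr=19, set curr.next=prev(47) | reversed so far: 19 -> 47
Step 3: curr=33, set curr.next=prev(19) | reversed so far: 33 -> 19 -> 47
Step 4: curr=14, set curr.next=prev(33) | reversed so far: 14 -> 33 -> 19 -> 47
Step 5: curr=5, set curr.next=prev(14) | reversed so far: 5 -> 14 -> 33 -> 19 -> 47
Step 6: curr=33, set curr.next=prev(5) | reversed so far: 33 -> 5 -> 14 -> 33 -> 19 -> 47
Step 7: curr=20, set curr.next=prev(33) | reversed so far: 20 -> 33 -> 5 -> 14 -> 33 -> 19 -> 47

20 -> 33 -> 5 -> 14 -> 33 -> 19 -> 47 -> None


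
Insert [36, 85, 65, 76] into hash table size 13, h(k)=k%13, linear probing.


Insert 36: h=10 -> slot 10
Insert 85: h=7 -> slot 7
Insert 65: h=0 -> slot 0
Insert 76: h=11 -> slot 11

Table: [65, None, None, None, None, None, None, 85, None, None, 36, 76, None]


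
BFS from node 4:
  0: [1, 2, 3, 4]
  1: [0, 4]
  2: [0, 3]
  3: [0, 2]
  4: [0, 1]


Visit 4, enqueue [0, 1]
Visit 0, enqueue [2, 3]
Visit 1, enqueue []
Visit 2, enqueue []
Visit 3, enqueue []

BFS order: [4, 0, 1, 2, 3]


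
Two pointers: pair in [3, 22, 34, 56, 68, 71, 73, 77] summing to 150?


lo=0(3)+hi=7(77)=80
lo=1(22)+hi=7(77)=99
lo=2(34)+hi=7(77)=111
lo=3(56)+hi=7(77)=133
lo=4(68)+hi=7(77)=145
lo=5(71)+hi=7(77)=148
lo=6(73)+hi=7(77)=150

Yes: 73+77=150


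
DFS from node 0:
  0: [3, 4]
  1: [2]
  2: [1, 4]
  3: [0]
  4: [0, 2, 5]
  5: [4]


Visit 0, push [4, 3]
Visit 3, push []
Visit 4, push [5, 2]
Visit 2, push [1]
Visit 1, push []
Visit 5, push []

DFS order: [0, 3, 4, 2, 1, 5]


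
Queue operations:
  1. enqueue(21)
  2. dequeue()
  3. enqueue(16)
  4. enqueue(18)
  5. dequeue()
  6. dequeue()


enqueue(21) -> [21]
dequeue()->21, []
enqueue(16) -> [16]
enqueue(18) -> [16, 18]
dequeue()->16, [18]
dequeue()->18, []

Final queue: []


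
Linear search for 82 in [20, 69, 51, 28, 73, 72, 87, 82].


i=0: 20!=82
i=1: 69!=82
i=2: 51!=82
i=3: 28!=82
i=4: 73!=82
i=5: 72!=82
i=6: 87!=82
i=7: 82==82 found!

Found at 7, 8 comps


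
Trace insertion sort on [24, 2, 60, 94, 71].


Initial: [24, 2, 60, 94, 71]
Insert 2: [2, 24, 60, 94, 71]
Insert 60: [2, 24, 60, 94, 71]
Insert 94: [2, 24, 60, 94, 71]
Insert 71: [2, 24, 60, 71, 94]

Sorted: [2, 24, 60, 71, 94]


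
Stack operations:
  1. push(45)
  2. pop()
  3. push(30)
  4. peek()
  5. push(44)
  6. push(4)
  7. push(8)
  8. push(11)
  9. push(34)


push(45) -> [45]
pop()->45, []
push(30) -> [30]
peek()->30
push(44) -> [30, 44]
push(4) -> [30, 44, 4]
push(8) -> [30, 44, 4, 8]
push(11) -> [30, 44, 4, 8, 11]
push(34) -> [30, 44, 4, 8, 11, 34]

Final stack: [30, 44, 4, 8, 11, 34]


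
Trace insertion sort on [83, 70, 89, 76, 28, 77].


Initial: [83, 70, 89, 76, 28, 77]
Insert 70: [70, 83, 89, 76, 28, 77]
Insert 89: [70, 83, 89, 76, 28, 77]
Insert 76: [70, 76, 83, 89, 28, 77]
Insert 28: [28, 70, 76, 83, 89, 77]
Insert 77: [28, 70, 76, 77, 83, 89]

Sorted: [28, 70, 76, 77, 83, 89]


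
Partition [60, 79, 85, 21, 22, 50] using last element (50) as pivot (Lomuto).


Pivot: 50
  21 <= 50: swap -> [21, 79, 85, 60, 22, 50]
  22 <= 50: swap -> [21, 22, 85, 60, 79, 50]
Place pivot at 2: [21, 22, 50, 60, 79, 85]

Partitioned: [21, 22, 50, 60, 79, 85]


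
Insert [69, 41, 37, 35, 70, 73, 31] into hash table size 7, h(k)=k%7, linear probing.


Insert 69: h=6 -> slot 6
Insert 41: h=6, 1 probes -> slot 0
Insert 37: h=2 -> slot 2
Insert 35: h=0, 1 probes -> slot 1
Insert 70: h=0, 3 probes -> slot 3
Insert 73: h=3, 1 probes -> slot 4
Insert 31: h=3, 2 probes -> slot 5

Table: [41, 35, 37, 70, 73, 31, 69]


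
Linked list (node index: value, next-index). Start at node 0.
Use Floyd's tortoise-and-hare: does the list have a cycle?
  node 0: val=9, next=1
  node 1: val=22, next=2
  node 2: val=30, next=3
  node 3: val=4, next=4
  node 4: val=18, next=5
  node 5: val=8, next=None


Floyd's tortoise (slow, +1) and hare (fast, +2):
  init: slow=0, fast=0
  step 1: slow=1, fast=2
  step 2: slow=2, fast=4
  step 3: fast 4->5->None, no cycle

Cycle: no


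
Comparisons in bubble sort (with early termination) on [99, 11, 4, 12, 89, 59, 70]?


Algorithm: bubble sort (with early termination)
Input: [99, 11, 4, 12, 89, 59, 70]
Sorted: [4, 11, 12, 59, 70, 89, 99]

15


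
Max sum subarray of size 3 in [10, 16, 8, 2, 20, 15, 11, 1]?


[0:3]: 34
[1:4]: 26
[2:5]: 30
[3:6]: 37
[4:7]: 46
[5:8]: 27

Max: 46 at [4:7]


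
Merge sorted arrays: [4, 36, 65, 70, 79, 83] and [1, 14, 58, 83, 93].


Take 1 from B
Take 4 from A
Take 14 from B
Take 36 from A
Take 58 from B
Take 65 from A
Take 70 from A
Take 79 from A
Take 83 from A

Merged: [1, 4, 14, 36, 58, 65, 70, 79, 83, 83, 93]


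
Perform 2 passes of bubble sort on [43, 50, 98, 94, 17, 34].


Initial: [43, 50, 98, 94, 17, 34]
Pass 1: [43, 50, 94, 17, 34, 98] (3 swaps)
Pass 2: [43, 50, 17, 34, 94, 98] (2 swaps)

After 2 passes: [43, 50, 17, 34, 94, 98]


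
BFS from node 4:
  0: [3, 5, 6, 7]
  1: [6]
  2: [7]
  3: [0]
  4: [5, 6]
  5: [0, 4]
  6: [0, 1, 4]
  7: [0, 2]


Visit 4, enqueue [5, 6]
Visit 5, enqueue [0]
Visit 6, enqueue [1]
Visit 0, enqueue [3, 7]
Visit 1, enqueue []
Visit 3, enqueue []
Visit 7, enqueue [2]
Visit 2, enqueue []

BFS order: [4, 5, 6, 0, 1, 3, 7, 2]


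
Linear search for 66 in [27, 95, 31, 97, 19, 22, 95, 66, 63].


i=0: 27!=66
i=1: 95!=66
i=2: 31!=66
i=3: 97!=66
i=4: 19!=66
i=5: 22!=66
i=6: 95!=66
i=7: 66==66 found!

Found at 7, 8 comps


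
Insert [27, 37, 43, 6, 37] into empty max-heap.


Insert 27: [27]
Insert 37: [37, 27]
Insert 43: [43, 27, 37]
Insert 6: [43, 27, 37, 6]
Insert 37: [43, 37, 37, 6, 27]

Final heap: [43, 37, 37, 6, 27]


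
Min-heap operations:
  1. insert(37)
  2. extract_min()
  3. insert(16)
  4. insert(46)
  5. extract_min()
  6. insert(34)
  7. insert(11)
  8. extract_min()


insert(37) -> [37]
extract_min()->37, []
insert(16) -> [16]
insert(46) -> [16, 46]
extract_min()->16, [46]
insert(34) -> [34, 46]
insert(11) -> [11, 46, 34]
extract_min()->11, [34, 46]

Final heap: [34, 46]


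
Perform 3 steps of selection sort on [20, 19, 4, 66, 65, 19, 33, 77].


Initial: [20, 19, 4, 66, 65, 19, 33, 77]
Step 1: min=4 at 2
  Swap: [4, 19, 20, 66, 65, 19, 33, 77]
Step 2: min=19 at 1
  Swap: [4, 19, 20, 66, 65, 19, 33, 77]
Step 3: min=19 at 5
  Swap: [4, 19, 19, 66, 65, 20, 33, 77]

After 3 steps: [4, 19, 19, 66, 65, 20, 33, 77]


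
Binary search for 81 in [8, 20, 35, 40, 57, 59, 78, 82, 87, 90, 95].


Step 1: lo=0, hi=10, mid=5, val=59
Step 2: lo=6, hi=10, mid=8, val=87
Step 3: lo=6, hi=7, mid=6, val=78
Step 4: lo=7, hi=7, mid=7, val=82

Not found


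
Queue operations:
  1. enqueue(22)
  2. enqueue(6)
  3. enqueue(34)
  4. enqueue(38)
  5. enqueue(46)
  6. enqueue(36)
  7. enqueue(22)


enqueue(22) -> [22]
enqueue(6) -> [22, 6]
enqueue(34) -> [22, 6, 34]
enqueue(38) -> [22, 6, 34, 38]
enqueue(46) -> [22, 6, 34, 38, 46]
enqueue(36) -> [22, 6, 34, 38, 46, 36]
enqueue(22) -> [22, 6, 34, 38, 46, 36, 22]

Final queue: [22, 6, 34, 38, 46, 36, 22]


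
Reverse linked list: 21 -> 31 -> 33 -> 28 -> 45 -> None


Step 1: curr=21, set curr.next=prev(None) | reversed so far: 21
Step 2: curr=31, set curr.next=prev(21) | reversed so far: 31 -> 21
Step 3: curr=33, set curr.next=prev(31) | reversed so far: 33 -> 31 -> 21
Step 4: curr=28, set curr.next=prev(33) | reversed so far: 28 -> 33 -> 31 -> 21
Step 5: curr=45, set curr.next=prev(28) | reversed so far: 45 -> 28 -> 33 -> 31 -> 21

45 -> 28 -> 33 -> 31 -> 21 -> None


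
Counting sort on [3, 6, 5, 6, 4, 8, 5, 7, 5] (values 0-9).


Input: [3, 6, 5, 6, 4, 8, 5, 7, 5]
Counts: [0, 0, 0, 1, 1, 3, 2, 1, 1, 0]

Sorted: [3, 4, 5, 5, 5, 6, 6, 7, 8]


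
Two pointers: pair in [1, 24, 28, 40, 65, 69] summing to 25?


lo=0(1)+hi=5(69)=70
lo=0(1)+hi=4(65)=66
lo=0(1)+hi=3(40)=41
lo=0(1)+hi=2(28)=29
lo=0(1)+hi=1(24)=25

Yes: 1+24=25


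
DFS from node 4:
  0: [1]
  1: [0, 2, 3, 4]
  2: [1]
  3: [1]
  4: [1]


Visit 4, push [1]
Visit 1, push [3, 2, 0]
Visit 0, push []
Visit 2, push []
Visit 3, push []

DFS order: [4, 1, 0, 2, 3]


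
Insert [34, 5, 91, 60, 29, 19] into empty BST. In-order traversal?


Insert 34: root
Insert 5: L from 34
Insert 91: R from 34
Insert 60: R from 34 -> L from 91
Insert 29: L from 34 -> R from 5
Insert 19: L from 34 -> R from 5 -> L from 29

In-order: [5, 19, 29, 34, 60, 91]


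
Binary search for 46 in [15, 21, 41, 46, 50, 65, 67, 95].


Step 1: lo=0, hi=7, mid=3, val=46

Found at index 3


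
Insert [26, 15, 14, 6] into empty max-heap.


Insert 26: [26]
Insert 15: [26, 15]
Insert 14: [26, 15, 14]
Insert 6: [26, 15, 14, 6]

Final heap: [26, 15, 14, 6]


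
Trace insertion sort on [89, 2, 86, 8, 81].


Initial: [89, 2, 86, 8, 81]
Insert 2: [2, 89, 86, 8, 81]
Insert 86: [2, 86, 89, 8, 81]
Insert 8: [2, 8, 86, 89, 81]
Insert 81: [2, 8, 81, 86, 89]

Sorted: [2, 8, 81, 86, 89]


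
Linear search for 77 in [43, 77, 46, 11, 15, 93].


i=0: 43!=77
i=1: 77==77 found!

Found at 1, 2 comps
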